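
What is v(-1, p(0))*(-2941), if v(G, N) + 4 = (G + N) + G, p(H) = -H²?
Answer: 17646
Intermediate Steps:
v(G, N) = -4 + N + 2*G (v(G, N) = -4 + ((G + N) + G) = -4 + (N + 2*G) = -4 + N + 2*G)
v(-1, p(0))*(-2941) = (-4 - 1*0² + 2*(-1))*(-2941) = (-4 - 1*0 - 2)*(-2941) = (-4 + 0 - 2)*(-2941) = -6*(-2941) = 17646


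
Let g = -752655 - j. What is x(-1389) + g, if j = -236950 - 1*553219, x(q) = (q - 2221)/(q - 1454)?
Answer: 106655912/2843 ≈ 37515.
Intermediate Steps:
x(q) = (-2221 + q)/(-1454 + q)
j = -790169 (j = -236950 - 553219 = -790169)
g = 37514 (g = -752655 - 1*(-790169) = -752655 + 790169 = 37514)
x(-1389) + g = (-2221 - 1389)/(-1454 - 1389) + 37514 = -3610/(-2843) + 37514 = -1/2843*(-3610) + 37514 = 3610/2843 + 37514 = 106655912/2843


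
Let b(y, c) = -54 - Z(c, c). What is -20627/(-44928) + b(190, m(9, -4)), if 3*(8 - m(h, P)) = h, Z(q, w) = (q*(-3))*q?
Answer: 964115/44928 ≈ 21.459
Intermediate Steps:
Z(q, w) = -3*q**2 (Z(q, w) = (-3*q)*q = -3*q**2)
m(h, P) = 8 - h/3
b(y, c) = -54 + 3*c**2 (b(y, c) = -54 - (-3)*c**2 = -54 + 3*c**2)
-20627/(-44928) + b(190, m(9, -4)) = -20627/(-44928) + (-54 + 3*(8 - 1/3*9)**2) = -20627*(-1/44928) + (-54 + 3*(8 - 3)**2) = 20627/44928 + (-54 + 3*5**2) = 20627/44928 + (-54 + 3*25) = 20627/44928 + (-54 + 75) = 20627/44928 + 21 = 964115/44928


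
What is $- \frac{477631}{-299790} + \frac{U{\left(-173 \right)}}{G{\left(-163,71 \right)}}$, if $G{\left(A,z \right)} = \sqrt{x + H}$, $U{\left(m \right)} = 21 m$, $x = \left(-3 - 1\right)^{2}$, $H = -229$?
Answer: $\frac{477631}{299790} + \frac{1211 i \sqrt{213}}{71} \approx 1.5932 + 248.93 i$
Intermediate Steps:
$x = 16$ ($x = \left(-4\right)^{2} = 16$)
$G{\left(A,z \right)} = i \sqrt{213}$ ($G{\left(A,z \right)} = \sqrt{16 - 229} = \sqrt{-213} = i \sqrt{213}$)
$- \frac{477631}{-299790} + \frac{U{\left(-173 \right)}}{G{\left(-163,71 \right)}} = - \frac{477631}{-299790} + \frac{21 \left(-173\right)}{i \sqrt{213}} = \left(-477631\right) \left(- \frac{1}{299790}\right) - 3633 \left(- \frac{i \sqrt{213}}{213}\right) = \frac{477631}{299790} + \frac{1211 i \sqrt{213}}{71}$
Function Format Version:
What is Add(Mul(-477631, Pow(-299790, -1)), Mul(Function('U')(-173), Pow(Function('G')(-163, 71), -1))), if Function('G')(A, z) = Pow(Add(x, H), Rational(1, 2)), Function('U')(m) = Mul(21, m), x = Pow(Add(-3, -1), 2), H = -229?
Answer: Add(Rational(477631, 299790), Mul(Rational(1211, 71), I, Pow(213, Rational(1, 2)))) ≈ Add(1.5932, Mul(248.93, I))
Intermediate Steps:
x = 16 (x = Pow(-4, 2) = 16)
Function('G')(A, z) = Mul(I, Pow(213, Rational(1, 2))) (Function('G')(A, z) = Pow(Add(16, -229), Rational(1, 2)) = Pow(-213, Rational(1, 2)) = Mul(I, Pow(213, Rational(1, 2))))
Add(Mul(-477631, Pow(-299790, -1)), Mul(Function('U')(-173), Pow(Function('G')(-163, 71), -1))) = Add(Mul(-477631, Pow(-299790, -1)), Mul(Mul(21, -173), Pow(Mul(I, Pow(213, Rational(1, 2))), -1))) = Add(Mul(-477631, Rational(-1, 299790)), Mul(-3633, Mul(Rational(-1, 213), I, Pow(213, Rational(1, 2))))) = Add(Rational(477631, 299790), Mul(Rational(1211, 71), I, Pow(213, Rational(1, 2))))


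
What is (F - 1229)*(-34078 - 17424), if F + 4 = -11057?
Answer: 632959580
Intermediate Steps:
F = -11061 (F = -4 - 11057 = -11061)
(F - 1229)*(-34078 - 17424) = (-11061 - 1229)*(-34078 - 17424) = -12290*(-51502) = 632959580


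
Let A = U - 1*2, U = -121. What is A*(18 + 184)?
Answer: -24846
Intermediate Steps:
A = -123 (A = -121 - 1*2 = -121 - 2 = -123)
A*(18 + 184) = -123*(18 + 184) = -123*202 = -24846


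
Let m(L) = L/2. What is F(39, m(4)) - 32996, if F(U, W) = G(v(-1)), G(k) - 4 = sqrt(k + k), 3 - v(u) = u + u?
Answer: -32992 + sqrt(10) ≈ -32989.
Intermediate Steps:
v(u) = 3 - 2*u (v(u) = 3 - (u + u) = 3 - 2*u)
G(k) = 4 + sqrt(2)*sqrt(k) (G(k) = 4 + sqrt(k + k) = 4 + sqrt(2*k) = 4 + sqrt(2)*sqrt(k))
m(L) = L/2 (m(L) = L*(1/2) = L/2)
F(U, W) = 4 + sqrt(10) (F(U, W) = 4 + sqrt(2)*sqrt(3 - 2*(-1)) = 4 + sqrt(2)*sqrt(3 + 2) = 4 + sqrt(2)*sqrt(5) = 4 + sqrt(10))
F(39, m(4)) - 32996 = (4 + sqrt(10)) - 32996 = -32992 + sqrt(10)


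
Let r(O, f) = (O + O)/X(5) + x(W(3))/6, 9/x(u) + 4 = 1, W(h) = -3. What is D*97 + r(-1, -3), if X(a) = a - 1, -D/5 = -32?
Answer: 15519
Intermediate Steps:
D = 160 (D = -5*(-32) = 160)
x(u) = -3 (x(u) = 9/(-4 + 1) = 9/(-3) = 9*(-⅓) = -3)
X(a) = -1 + a
r(O, f) = -½ + O/2 (r(O, f) = (O + O)/(-1 + 5) - 3/6 = (2*O)/4 - 3*⅙ = (2*O)*(¼) - ½ = O/2 - ½ = -½ + O/2)
D*97 + r(-1, -3) = 160*97 + (-½ + (½)*(-1)) = 15520 + (-½ - ½) = 15520 - 1 = 15519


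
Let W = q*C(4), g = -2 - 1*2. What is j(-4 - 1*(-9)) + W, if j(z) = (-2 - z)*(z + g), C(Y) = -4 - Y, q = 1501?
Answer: -12015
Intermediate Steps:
g = -4 (g = -2 - 2 = -4)
j(z) = (-4 + z)*(-2 - z) (j(z) = (-2 - z)*(z - 4) = (-2 - z)*(-4 + z) = (-4 + z)*(-2 - z))
W = -12008 (W = 1501*(-4 - 1*4) = 1501*(-4 - 4) = 1501*(-8) = -12008)
j(-4 - 1*(-9)) + W = (8 - (-4 - 1*(-9))**2 + 2*(-4 - 1*(-9))) - 12008 = (8 - (-4 + 9)**2 + 2*(-4 + 9)) - 12008 = (8 - 1*5**2 + 2*5) - 12008 = (8 - 1*25 + 10) - 12008 = (8 - 25 + 10) - 12008 = -7 - 12008 = -12015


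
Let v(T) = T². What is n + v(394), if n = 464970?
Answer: 620206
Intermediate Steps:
n + v(394) = 464970 + 394² = 464970 + 155236 = 620206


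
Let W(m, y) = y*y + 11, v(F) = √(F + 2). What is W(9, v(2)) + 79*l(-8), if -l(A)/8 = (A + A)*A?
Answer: -80881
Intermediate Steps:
v(F) = √(2 + F)
W(m, y) = 11 + y² (W(m, y) = y² + 11 = 11 + y²)
l(A) = -16*A² (l(A) = -8*(A + A)*A = -8*2*A*A = -16*A²)
W(9, v(2)) + 79*l(-8) = (11 + (√(2 + 2))²) + 79*(-16*(-8)²) = (11 + (√4)²) + 79*(-16*64) = (11 + 2²) + 79*(-1024) = (11 + 4) - 80896 = 15 - 80896 = -80881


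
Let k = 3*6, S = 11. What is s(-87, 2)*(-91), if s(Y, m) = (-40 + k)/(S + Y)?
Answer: -1001/38 ≈ -26.342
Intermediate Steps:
k = 18
s(Y, m) = -22/(11 + Y) (s(Y, m) = (-40 + 18)/(11 + Y) = -22/(11 + Y))
s(-87, 2)*(-91) = -22/(11 - 87)*(-91) = -22/(-76)*(-91) = -22*(-1/76)*(-91) = (11/38)*(-91) = -1001/38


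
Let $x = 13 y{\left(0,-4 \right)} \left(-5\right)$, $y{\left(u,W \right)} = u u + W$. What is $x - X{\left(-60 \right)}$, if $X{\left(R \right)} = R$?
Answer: $320$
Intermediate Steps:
$y{\left(u,W \right)} = W + u^{2}$ ($y{\left(u,W \right)} = u^{2} + W = W + u^{2}$)
$x = 260$ ($x = 13 \left(-4 + 0^{2}\right) \left(-5\right) = 13 \left(-4 + 0\right) \left(-5\right) = 13 \left(-4\right) \left(-5\right) = \left(-52\right) \left(-5\right) = 260$)
$x - X{\left(-60 \right)} = 260 - -60 = 260 + 60 = 320$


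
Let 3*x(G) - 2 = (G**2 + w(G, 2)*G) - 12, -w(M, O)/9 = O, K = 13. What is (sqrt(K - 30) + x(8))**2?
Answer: (30 - I*sqrt(17))**2 ≈ 883.0 - 247.39*I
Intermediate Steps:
w(M, O) = -9*O
x(G) = -10/3 - 6*G + G**2/3 (x(G) = 2/3 + ((G**2 + (-9*2)*G) - 12)/3 = 2/3 + ((G**2 - 18*G) - 12)/3 = 2/3 + (-12 + G**2 - 18*G)/3 = 2/3 + (-4 - 6*G + G**2/3) = -10/3 - 6*G + G**2/3)
(sqrt(K - 30) + x(8))**2 = (sqrt(13 - 30) + (-10/3 - 6*8 + (1/3)*8**2))**2 = (sqrt(-17) + (-10/3 - 48 + (1/3)*64))**2 = (I*sqrt(17) + (-10/3 - 48 + 64/3))**2 = (I*sqrt(17) - 30)**2 = (-30 + I*sqrt(17))**2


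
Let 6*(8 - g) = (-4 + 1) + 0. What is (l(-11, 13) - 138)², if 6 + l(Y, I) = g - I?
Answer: 88209/4 ≈ 22052.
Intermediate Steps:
g = 17/2 (g = 8 - ((-4 + 1) + 0)/6 = 8 - (-3 + 0)/6 = 8 - ⅙*(-3) = 8 + ½ = 17/2 ≈ 8.5000)
l(Y, I) = 5/2 - I (l(Y, I) = -6 + (17/2 - I) = 5/2 - I)
(l(-11, 13) - 138)² = ((5/2 - 1*13) - 138)² = ((5/2 - 13) - 138)² = (-21/2 - 138)² = (-297/2)² = 88209/4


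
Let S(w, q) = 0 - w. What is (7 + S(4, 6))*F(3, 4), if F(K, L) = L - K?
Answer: 3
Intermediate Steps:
S(w, q) = -w
(7 + S(4, 6))*F(3, 4) = (7 - 1*4)*(4 - 1*3) = (7 - 4)*(4 - 3) = 3*1 = 3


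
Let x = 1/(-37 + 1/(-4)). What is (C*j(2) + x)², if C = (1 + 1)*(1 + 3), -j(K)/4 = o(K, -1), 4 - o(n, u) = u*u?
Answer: 204718864/22201 ≈ 9221.2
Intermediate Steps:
o(n, u) = 4 - u² (o(n, u) = 4 - u*u = 4 - u²)
j(K) = -12 (j(K) = -4*(4 - 1*(-1)²) = -4*(4 - 1*1) = -4*(4 - 1) = -4*3 = -12)
C = 8 (C = 2*4 = 8)
x = -4/149 (x = 1/(-37 - ¼) = 1/(-149/4) = -4/149 ≈ -0.026846)
(C*j(2) + x)² = (8*(-12) - 4/149)² = (-96 - 4/149)² = (-14308/149)² = 204718864/22201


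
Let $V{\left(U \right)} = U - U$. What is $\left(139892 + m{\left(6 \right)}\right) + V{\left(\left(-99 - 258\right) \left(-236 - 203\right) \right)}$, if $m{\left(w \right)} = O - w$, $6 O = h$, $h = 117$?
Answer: $\frac{279811}{2} \approx 1.3991 \cdot 10^{5}$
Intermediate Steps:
$O = \frac{39}{2}$ ($O = \frac{1}{6} \cdot 117 = \frac{39}{2} \approx 19.5$)
$V{\left(U \right)} = 0$
$m{\left(w \right)} = \frac{39}{2} - w$
$\left(139892 + m{\left(6 \right)}\right) + V{\left(\left(-99 - 258\right) \left(-236 - 203\right) \right)} = \left(139892 + \left(\frac{39}{2} - 6\right)\right) + 0 = \left(139892 + \frac{27}{2}\right) + 0 = \frac{279811}{2} + 0 = \frac{279811}{2}$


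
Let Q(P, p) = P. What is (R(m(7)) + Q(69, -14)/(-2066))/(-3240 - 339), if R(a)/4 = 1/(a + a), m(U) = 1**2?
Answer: -4063/7394214 ≈ -0.00054948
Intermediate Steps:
m(U) = 1
R(a) = 2/a (R(a) = 4/(a + a) = 4/((2*a)) = 4*(1/(2*a)) = 2/a)
(R(m(7)) + Q(69, -14)/(-2066))/(-3240 - 339) = (2/1 + 69/(-2066))/(-3240 - 339) = (2*1 + 69*(-1/2066))/(-3579) = (2 - 69/2066)*(-1/3579) = (4063/2066)*(-1/3579) = -4063/7394214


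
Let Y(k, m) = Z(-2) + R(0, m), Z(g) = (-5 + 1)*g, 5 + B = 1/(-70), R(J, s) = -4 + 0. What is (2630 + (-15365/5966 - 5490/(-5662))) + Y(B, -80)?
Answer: 2340024701/888934 ≈ 2632.4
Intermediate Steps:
R(J, s) = -4
B = -351/70 (B = -5 + 1/(-70) = -5 - 1/70 = -351/70 ≈ -5.0143)
Z(g) = -4*g
Y(k, m) = 4 (Y(k, m) = -4*(-2) - 4 = 8 - 4 = 4)
(2630 + (-15365/5966 - 5490/(-5662))) + Y(B, -80) = (2630 + (-15365/5966 - 5490/(-5662))) + 4 = (2630 + (-15365*1/5966 - 5490*(-1/5662))) + 4 = (2630 + (-15365/5966 + 2745/2831)) + 4 = (2630 - 1427455/888934) + 4 = 2336468965/888934 + 4 = 2340024701/888934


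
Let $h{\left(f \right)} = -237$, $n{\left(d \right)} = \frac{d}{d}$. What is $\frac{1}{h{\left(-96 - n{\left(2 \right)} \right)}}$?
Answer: $- \frac{1}{237} \approx -0.0042194$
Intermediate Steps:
$n{\left(d \right)} = 1$
$\frac{1}{h{\left(-96 - n{\left(2 \right)} \right)}} = \frac{1}{-237} = - \frac{1}{237}$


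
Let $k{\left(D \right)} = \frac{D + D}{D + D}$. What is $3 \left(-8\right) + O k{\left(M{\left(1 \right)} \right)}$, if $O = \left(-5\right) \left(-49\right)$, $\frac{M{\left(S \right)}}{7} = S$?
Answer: $221$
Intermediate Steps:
$M{\left(S \right)} = 7 S$
$O = 245$
$k{\left(D \right)} = 1$ ($k{\left(D \right)} = \frac{2 D}{2 D} = 2 D \frac{1}{2 D} = 1$)
$3 \left(-8\right) + O k{\left(M{\left(1 \right)} \right)} = 3 \left(-8\right) + 245 \cdot 1 = -24 + 245 = 221$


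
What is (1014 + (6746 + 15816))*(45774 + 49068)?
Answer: 2235994992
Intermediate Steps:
(1014 + (6746 + 15816))*(45774 + 49068) = (1014 + 22562)*94842 = 23576*94842 = 2235994992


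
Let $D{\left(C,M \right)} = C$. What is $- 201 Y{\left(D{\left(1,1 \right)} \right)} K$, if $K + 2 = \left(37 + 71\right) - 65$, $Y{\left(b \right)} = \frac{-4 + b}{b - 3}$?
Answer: $- \frac{24723}{2} \approx -12362.0$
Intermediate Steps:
$Y{\left(b \right)} = \frac{-4 + b}{-3 + b}$
$K = 41$ ($K = -2 + \left(\left(37 + 71\right) - 65\right) = -2 + \left(108 - 65\right) = -2 + 43 = 41$)
$- 201 Y{\left(D{\left(1,1 \right)} \right)} K = - 201 \frac{-4 + 1}{-3 + 1} \cdot 41 = - 201 \frac{1}{-2} \left(-3\right) 41 = - 201 \left(\left(- \frac{1}{2}\right) \left(-3\right)\right) 41 = \left(-201\right) \frac{3}{2} \cdot 41 = \left(- \frac{603}{2}\right) 41 = - \frac{24723}{2}$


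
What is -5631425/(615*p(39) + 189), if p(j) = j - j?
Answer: -5631425/189 ≈ -29796.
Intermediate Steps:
p(j) = 0
-5631425/(615*p(39) + 189) = -5631425/(615*0 + 189) = -5631425/(0 + 189) = -5631425/189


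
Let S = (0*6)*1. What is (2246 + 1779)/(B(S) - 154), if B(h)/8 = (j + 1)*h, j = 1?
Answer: -575/22 ≈ -26.136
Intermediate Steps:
S = 0 (S = 0*1 = 0)
B(h) = 16*h (B(h) = 8*((1 + 1)*h) = 8*(2*h) = 16*h)
(2246 + 1779)/(B(S) - 154) = (2246 + 1779)/(16*0 - 154) = 4025/(0 - 154) = 4025/(-154) = 4025*(-1/154) = -575/22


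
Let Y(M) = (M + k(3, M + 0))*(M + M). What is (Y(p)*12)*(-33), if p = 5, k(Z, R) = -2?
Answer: -11880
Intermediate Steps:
Y(M) = 2*M*(-2 + M) (Y(M) = (M - 2)*(M + M) = (-2 + M)*(2*M) = 2*M*(-2 + M))
(Y(p)*12)*(-33) = ((2*5*(-2 + 5))*12)*(-33) = ((2*5*3)*12)*(-33) = (30*12)*(-33) = 360*(-33) = -11880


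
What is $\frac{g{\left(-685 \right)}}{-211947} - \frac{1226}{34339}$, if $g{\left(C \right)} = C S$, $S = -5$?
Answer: $- \frac{377458097}{7278048033} \approx -0.051863$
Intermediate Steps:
$g{\left(C \right)} = - 5 C$ ($g{\left(C \right)} = C \left(-5\right) = - 5 C$)
$\frac{g{\left(-685 \right)}}{-211947} - \frac{1226}{34339} = \frac{\left(-5\right) \left(-685\right)}{-211947} - \frac{1226}{34339} = 3425 \left(- \frac{1}{211947}\right) - \frac{1226}{34339} = - \frac{3425}{211947} - \frac{1226}{34339} = - \frac{377458097}{7278048033}$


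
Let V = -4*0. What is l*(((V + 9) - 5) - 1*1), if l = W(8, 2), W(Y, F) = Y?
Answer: 24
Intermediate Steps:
V = 0
l = 8
l*(((V + 9) - 5) - 1*1) = 8*(((0 + 9) - 5) - 1*1) = 8*((9 - 5) - 1) = 8*(4 - 1) = 8*3 = 24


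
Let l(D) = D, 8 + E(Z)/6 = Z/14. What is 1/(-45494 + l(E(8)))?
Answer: -7/318770 ≈ -2.1959e-5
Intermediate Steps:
E(Z) = -48 + 3*Z/7 (E(Z) = -48 + 6*(Z/14) = -48 + 3*Z/7)
1/(-45494 + l(E(8))) = 1/(-45494 + (-48 + (3/7)*8)) = 1/(-45494 + (-48 + 24/7)) = 1/(-45494 - 312/7) = 1/(-318770/7) = -7/318770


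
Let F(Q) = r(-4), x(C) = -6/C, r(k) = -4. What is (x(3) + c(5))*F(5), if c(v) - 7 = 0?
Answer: -20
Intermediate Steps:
c(v) = 7 (c(v) = 7 + 0 = 7)
F(Q) = -4
(x(3) + c(5))*F(5) = (-6/3 + 7)*(-4) = (-6*⅓ + 7)*(-4) = (-2 + 7)*(-4) = 5*(-4) = -20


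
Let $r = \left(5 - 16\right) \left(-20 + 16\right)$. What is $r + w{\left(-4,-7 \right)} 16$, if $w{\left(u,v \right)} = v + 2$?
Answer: $-36$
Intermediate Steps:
$w{\left(u,v \right)} = 2 + v$
$r = 44$ ($r = \left(-11\right) \left(-4\right) = 44$)
$r + w{\left(-4,-7 \right)} 16 = 44 + \left(2 - 7\right) 16 = 44 - 80 = -36$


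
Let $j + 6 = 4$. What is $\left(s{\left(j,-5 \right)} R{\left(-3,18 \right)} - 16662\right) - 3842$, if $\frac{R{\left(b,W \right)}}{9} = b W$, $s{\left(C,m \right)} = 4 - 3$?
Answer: $-20990$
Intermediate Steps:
$j = -2$ ($j = -6 + 4 = -2$)
$s{\left(C,m \right)} = 1$
$R{\left(b,W \right)} = 9 W b$ ($R{\left(b,W \right)} = 9 b W = 9 W b$)
$\left(s{\left(j,-5 \right)} R{\left(-3,18 \right)} - 16662\right) - 3842 = \left(1 \cdot 9 \cdot 18 \left(-3\right) - 16662\right) - 3842 = \left(1 \left(-486\right) - 16662\right) - 3842 = \left(-486 - 16662\right) - 3842 = -17148 - 3842 = -20990$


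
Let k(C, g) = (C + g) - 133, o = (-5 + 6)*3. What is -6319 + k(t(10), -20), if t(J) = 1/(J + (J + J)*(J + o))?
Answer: -1747439/270 ≈ -6472.0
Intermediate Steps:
o = 3 (o = 1*3 = 3)
t(J) = 1/(J + 2*J*(3 + J)) (t(J) = 1/(J + (J + J)*(J + 3)) = 1/(J + (2*J)*(3 + J)) = 1/(J + 2*J*(3 + J)))
k(C, g) = -133 + C + g
-6319 + k(t(10), -20) = -6319 + (-133 + 1/(10*(7 + 2*10)) - 20) = -6319 + (-133 + 1/(10*(7 + 20)) - 20) = -6319 + (-133 + (1/10)/27 - 20) = -6319 + (-133 + (1/10)*(1/27) - 20) = -6319 + (-133 + 1/270 - 20) = -6319 - 41309/270 = -1747439/270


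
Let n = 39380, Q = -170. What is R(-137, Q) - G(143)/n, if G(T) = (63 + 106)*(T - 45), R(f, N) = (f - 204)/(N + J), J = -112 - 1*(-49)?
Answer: 4784817/4587770 ≈ 1.0429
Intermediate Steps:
J = -63 (J = -112 + 49 = -63)
R(f, N) = (-204 + f)/(-63 + N) (R(f, N) = (f - 204)/(N - 63) = (-204 + f)/(-63 + N))
G(T) = -7605 + 169*T (G(T) = 169*(-45 + T) = -7605 + 169*T)
R(-137, Q) - G(143)/n = (-204 - 137)/(-63 - 170) - (-7605 + 169*143)/39380 = -341/(-233) - (-7605 + 24167)/39380 = -1/233*(-341) - 16562/39380 = 341/233 - 1*8281/19690 = 341/233 - 8281/19690 = 4784817/4587770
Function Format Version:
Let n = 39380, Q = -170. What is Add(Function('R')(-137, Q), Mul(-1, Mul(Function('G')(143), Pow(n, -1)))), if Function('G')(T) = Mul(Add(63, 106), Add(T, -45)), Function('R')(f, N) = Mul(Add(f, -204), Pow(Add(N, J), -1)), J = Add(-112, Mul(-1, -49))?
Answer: Rational(4784817, 4587770) ≈ 1.0429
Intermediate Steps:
J = -63 (J = Add(-112, 49) = -63)
Function('R')(f, N) = Mul(Pow(Add(-63, N), -1), Add(-204, f)) (Function('R')(f, N) = Mul(Add(f, -204), Pow(Add(N, -63), -1)) = Mul(Add(-204, f), Pow(Add(-63, N), -1)) = Mul(Pow(Add(-63, N), -1), Add(-204, f)))
Function('G')(T) = Add(-7605, Mul(169, T)) (Function('G')(T) = Mul(169, Add(-45, T)) = Add(-7605, Mul(169, T)))
Add(Function('R')(-137, Q), Mul(-1, Mul(Function('G')(143), Pow(n, -1)))) = Add(Mul(Pow(Add(-63, -170), -1), Add(-204, -137)), Mul(-1, Mul(Add(-7605, Mul(169, 143)), Pow(39380, -1)))) = Add(Mul(Pow(-233, -1), -341), Mul(-1, Mul(Add(-7605, 24167), Rational(1, 39380)))) = Add(Mul(Rational(-1, 233), -341), Mul(-1, Mul(16562, Rational(1, 39380)))) = Add(Rational(341, 233), Mul(-1, Rational(8281, 19690))) = Add(Rational(341, 233), Rational(-8281, 19690)) = Rational(4784817, 4587770)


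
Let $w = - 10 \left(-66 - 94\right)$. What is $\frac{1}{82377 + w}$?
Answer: $\frac{1}{83977} \approx 1.1908 \cdot 10^{-5}$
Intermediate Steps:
$w = 1600$ ($w = \left(-10\right) \left(-160\right) = 1600$)
$\frac{1}{82377 + w} = \frac{1}{82377 + 1600} = \frac{1}{83977}$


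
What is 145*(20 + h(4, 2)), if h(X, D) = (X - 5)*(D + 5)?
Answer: 1885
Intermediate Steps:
h(X, D) = (-5 + X)*(5 + D)
145*(20 + h(4, 2)) = 145*(20 + (-25 - 5*2 + 5*4 + 2*4)) = 145*(20 + (-25 - 10 + 20 + 8)) = 145*(20 - 7) = 145*13 = 1885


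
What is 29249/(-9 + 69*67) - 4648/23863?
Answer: 96646145/15729126 ≈ 6.1444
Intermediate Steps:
29249/(-9 + 69*67) - 4648/23863 = 29249/(-9 + 4623) - 4648*1/23863 = 29249/4614 - 664/3409 = 96646145/15729126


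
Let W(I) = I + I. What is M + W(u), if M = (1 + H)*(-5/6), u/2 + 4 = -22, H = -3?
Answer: -307/3 ≈ -102.33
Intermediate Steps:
u = -52 (u = -8 + 2*(-22) = -8 - 44 = -52)
W(I) = 2*I
M = 5/3 (M = (1 - 3)*(-5/6) = -(-10)/6 = -2*(-⅚) = 5/3 ≈ 1.6667)
M + W(u) = 5/3 + 2*(-52) = 5/3 - 104 = -307/3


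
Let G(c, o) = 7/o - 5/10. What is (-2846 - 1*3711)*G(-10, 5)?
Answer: -59013/10 ≈ -5901.3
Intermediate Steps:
G(c, o) = -½ + 7/o (G(c, o) = 7/o - 5*⅒ = 7/o - ½ = -½ + 7/o)
(-2846 - 1*3711)*G(-10, 5) = (-2846 - 1*3711)*((½)*(14 - 1*5)/5) = (-2846 - 3711)*((½)*(⅕)*(14 - 5)) = -6557*9/(2*5) = -6557*9/10 = -59013/10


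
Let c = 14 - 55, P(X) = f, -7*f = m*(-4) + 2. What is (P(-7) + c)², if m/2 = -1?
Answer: 88209/49 ≈ 1800.2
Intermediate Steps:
m = -2 (m = 2*(-1) = -2)
f = -10/7 (f = -(-2*(-4) + 2)/7 = -(8 + 2)/7 = -⅐*10 = -10/7 ≈ -1.4286)
P(X) = -10/7
c = -41
(P(-7) + c)² = (-10/7 - 41)² = (-297/7)² = 88209/49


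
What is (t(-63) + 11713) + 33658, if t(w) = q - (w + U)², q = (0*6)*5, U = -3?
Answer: 41015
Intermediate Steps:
q = 0 (q = 0*5 = 0)
t(w) = -(-3 + w)² (t(w) = 0 - (w - 3)² = 0 - (-3 + w)² = -(-3 + w)²)
(t(-63) + 11713) + 33658 = (-(-3 - 63)² + 11713) + 33658 = (-1*(-66)² + 11713) + 33658 = (-1*4356 + 11713) + 33658 = (-4356 + 11713) + 33658 = 7357 + 33658 = 41015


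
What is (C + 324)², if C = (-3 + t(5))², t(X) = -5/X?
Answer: 115600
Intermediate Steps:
C = 16 (C = (-3 - 5/5)² = (-3 - 5*⅕)² = (-3 - 1)² = (-4)² = 16)
(C + 324)² = (16 + 324)² = 340² = 115600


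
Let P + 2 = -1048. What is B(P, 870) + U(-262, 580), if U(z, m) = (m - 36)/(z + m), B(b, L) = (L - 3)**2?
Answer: 119518823/159 ≈ 7.5169e+5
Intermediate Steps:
P = -1050 (P = -2 - 1048 = -1050)
B(b, L) = (-3 + L)**2
U(z, m) = (-36 + m)/(m + z)
B(P, 870) + U(-262, 580) = (-3 + 870)**2 + (-36 + 580)/(580 - 262) = 867**2 + 544/318 = 751689 + (1/318)*544 = 751689 + 272/159 = 119518823/159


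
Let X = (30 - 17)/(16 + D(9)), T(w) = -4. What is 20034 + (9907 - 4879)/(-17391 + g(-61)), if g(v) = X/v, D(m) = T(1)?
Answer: 255033647154/12730225 ≈ 20034.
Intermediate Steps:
D(m) = -4
X = 13/12 (X = (30 - 17)/(16 - 4) = 13/12 ≈ 1.0833)
g(v) = 13/(12*v)
20034 + (9907 - 4879)/(-17391 + g(-61)) = 20034 + (9907 - 4879)/(-17391 + (13/12)/(-61)) = 20034 + 5028/(-17391 + (13/12)*(-1/61)) = 20034 + 5028/(-17391 - 13/732) = 20034 + 5028/(-12730225/732) = 20034 + 5028*(-732/12730225) = 20034 - 3680496/12730225 = 255033647154/12730225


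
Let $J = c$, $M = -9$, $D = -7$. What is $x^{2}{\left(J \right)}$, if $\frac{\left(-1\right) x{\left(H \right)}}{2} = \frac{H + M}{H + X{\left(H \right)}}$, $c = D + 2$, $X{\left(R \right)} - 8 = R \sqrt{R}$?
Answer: $\frac{784}{\left(3 - 5 i \sqrt{5}\right)^{2}} \approx -5.0648 + 2.929 i$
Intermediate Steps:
$X{\left(R \right)} = 8 + R^{\frac{3}{2}}$ ($X{\left(R \right)} = 8 + R \sqrt{R} = 8 + R^{\frac{3}{2}}$)
$c = -5$ ($c = -7 + 2 = -5$)
$J = -5$
$x{\left(H \right)} = - \frac{2 \left(-9 + H\right)}{8 + H + H^{\frac{3}{2}}}$ ($x{\left(H \right)} = - 2 \frac{H - 9}{H + \left(8 + H^{\frac{3}{2}}\right)} = - 2 \frac{-9 + H}{8 + H + H^{\frac{3}{2}}} = - \frac{2 \left(-9 + H\right)}{8 + H + H^{\frac{3}{2}}}$)
$x^{2}{\left(J \right)} = \left(\frac{2 \left(9 - -5\right)}{8 - 5 + \left(-5\right)^{\frac{3}{2}}}\right)^{2} = \left(\frac{2 \left(9 + 5\right)}{8 - 5 - 5 i \sqrt{5}}\right)^{2} = \left(2 \frac{1}{3 - 5 i \sqrt{5}} \cdot 14\right)^{2} = \left(\frac{28}{3 - 5 i \sqrt{5}}\right)^{2} = \frac{784}{\left(3 - 5 i \sqrt{5}\right)^{2}}$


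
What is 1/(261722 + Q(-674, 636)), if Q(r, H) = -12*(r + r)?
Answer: 1/277898 ≈ 3.5984e-6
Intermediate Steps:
Q(r, H) = -24*r
1/(261722 + Q(-674, 636)) = 1/(261722 - 24*(-674)) = 1/(261722 + 16176) = 1/277898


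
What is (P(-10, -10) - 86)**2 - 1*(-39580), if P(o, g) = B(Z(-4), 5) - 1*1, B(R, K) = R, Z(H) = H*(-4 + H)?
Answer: 42605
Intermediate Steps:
P(o, g) = 31 (P(o, g) = -4*(-4 - 4) - 1*1 = -4*(-8) - 1 = 32 - 1 = 31)
(P(-10, -10) - 86)**2 - 1*(-39580) = (31 - 86)**2 - 1*(-39580) = (-55)**2 + 39580 = 3025 + 39580 = 42605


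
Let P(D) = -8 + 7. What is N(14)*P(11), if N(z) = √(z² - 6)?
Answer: -√190 ≈ -13.784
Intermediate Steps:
P(D) = -1
N(z) = √(-6 + z²)
N(14)*P(11) = √(-6 + 14²)*(-1) = √(-6 + 196)*(-1) = √190*(-1) = -√190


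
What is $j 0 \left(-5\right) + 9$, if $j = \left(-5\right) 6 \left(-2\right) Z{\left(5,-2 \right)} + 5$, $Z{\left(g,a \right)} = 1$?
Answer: $9$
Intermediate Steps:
$j = 65$ ($j = \left(-5\right) 6 \left(-2\right) 1 + 5 = \left(-30\right) \left(-2\right) 1 + 5 = 60 \cdot 1 + 5 = 60 + 5 = 65$)
$j 0 \left(-5\right) + 9 = 65 \cdot 0 \left(-5\right) + 9 = 65 \cdot 0 + 9 = 0 + 9 = 9$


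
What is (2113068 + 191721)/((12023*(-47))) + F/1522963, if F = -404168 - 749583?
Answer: -4162071138638/860597455003 ≈ -4.8363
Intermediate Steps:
F = -1153751
(2113068 + 191721)/((12023*(-47))) + F/1522963 = (2113068 + 191721)/((12023*(-47))) - 1153751/1522963 = 2304789/(-565081) - 1153751*1/1522963 = 2304789*(-1/565081) - 1153751/1522963 = -2304789/565081 - 1153751/1522963 = -4162071138638/860597455003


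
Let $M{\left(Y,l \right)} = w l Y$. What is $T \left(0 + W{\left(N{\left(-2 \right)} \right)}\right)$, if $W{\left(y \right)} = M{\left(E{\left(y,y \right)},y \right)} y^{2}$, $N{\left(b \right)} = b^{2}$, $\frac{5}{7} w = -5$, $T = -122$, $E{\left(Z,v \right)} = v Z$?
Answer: $874496$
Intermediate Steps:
$E{\left(Z,v \right)} = Z v$
$w = -7$ ($w = \frac{7}{5} \left(-5\right) = -7$)
$M{\left(Y,l \right)} = - 7 Y l$ ($M{\left(Y,l \right)} = - 7 l Y = - 7 Y l$)
$W{\left(y \right)} = - 7 y^{5}$ ($W{\left(y \right)} = - 7 y y y y^{2} = - 7 y^{2} y y^{2} = - 7 y^{3} y^{2} = - 7 y^{5}$)
$T \left(0 + W{\left(N{\left(-2 \right)} \right)}\right) = - 122 \left(0 - 7 \left(\left(-2\right)^{2}\right)^{5}\right) = - 122 \left(0 - 7 \cdot 4^{5}\right) = - 122 \left(0 - 7168\right) = \left(-122\right) \left(-7168\right) = 874496$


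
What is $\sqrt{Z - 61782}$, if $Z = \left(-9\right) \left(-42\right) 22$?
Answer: $i \sqrt{53466} \approx 231.23 i$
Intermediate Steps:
$Z = 8316$ ($Z = 378 \cdot 22 = 8316$)
$\sqrt{Z - 61782} = \sqrt{8316 - 61782} = \sqrt{-53466} = i \sqrt{53466}$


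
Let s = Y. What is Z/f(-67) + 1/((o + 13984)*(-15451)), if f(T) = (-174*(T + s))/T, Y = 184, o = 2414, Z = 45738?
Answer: 14378238645625/95518792746 ≈ 150.53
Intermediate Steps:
s = 184
f(T) = (-32016 - 174*T)/T (f(T) = (-174*(T + 184))/T = (-174*(184 + T))/T = (-32016 - 174*T)/T)
Z/f(-67) + 1/((o + 13984)*(-15451)) = 45738/(-174 - 32016/(-67)) + 1/((2414 + 13984)*(-15451)) = 45738/(-174 - 32016*(-1/67)) - 1/15451/16398 = 45738/(-174 + 32016/67) + (1/16398)*(-1/15451) = 45738/(20358/67) - 1/253365498 = 45738*(67/20358) - 1/253365498 = 56749/377 - 1/253365498 = 14378238645625/95518792746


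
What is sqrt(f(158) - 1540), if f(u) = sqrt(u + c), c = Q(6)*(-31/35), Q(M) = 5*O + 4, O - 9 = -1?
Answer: sqrt(-1886500 + 35*sqrt(145810))/35 ≈ 39.104*I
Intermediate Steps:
O = 8 (O = 9 - 1 = 8)
Q(M) = 44 (Q(M) = 5*8 + 4 = 40 + 4 = 44)
c = -1364/35 (c = 44*(-31/35) = -1364/35 ≈ -38.971)
f(u) = sqrt(-1364/35 + u) (f(u) = sqrt(u - 1364/35) = sqrt(-1364/35 + u))
sqrt(f(158) - 1540) = sqrt(sqrt(-47740 + 1225*158)/35 - 1540) = sqrt(sqrt(-47740 + 193550)/35 - 1540) = sqrt(sqrt(145810)/35 - 1540) = sqrt(-1540 + sqrt(145810)/35)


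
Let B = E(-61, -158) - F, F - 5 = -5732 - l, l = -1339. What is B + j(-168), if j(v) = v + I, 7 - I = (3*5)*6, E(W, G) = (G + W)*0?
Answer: 4137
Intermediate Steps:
E(W, G) = 0
I = -83 (I = 7 - 3*5*6 = 7 - 15*6 = 7 - 1*90 = 7 - 90 = -83)
F = -4388 (F = 5 + (-5732 - 1*(-1339)) = 5 + (-5732 + 1339) = 5 - 4393 = -4388)
j(v) = -83 + v (j(v) = v - 83 = -83 + v)
B = 4388 (B = 0 - 1*(-4388) = 0 + 4388 = 4388)
B + j(-168) = 4388 + (-83 - 168) = 4388 - 251 = 4137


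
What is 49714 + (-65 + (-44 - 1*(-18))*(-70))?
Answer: 51469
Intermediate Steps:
49714 + (-65 + (-44 - 1*(-18))*(-70)) = 49714 + (-65 + (-44 + 18)*(-70)) = 49714 + (-65 - 26*(-70)) = 49714 + (-65 + 1820) = 49714 + 1755 = 51469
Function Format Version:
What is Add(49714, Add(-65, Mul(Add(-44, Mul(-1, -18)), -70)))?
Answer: 51469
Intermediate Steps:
Add(49714, Add(-65, Mul(Add(-44, Mul(-1, -18)), -70))) = Add(49714, Add(-65, Mul(Add(-44, 18), -70))) = Add(49714, Add(-65, Mul(-26, -70))) = Add(49714, Add(-65, 1820)) = Add(49714, 1755) = 51469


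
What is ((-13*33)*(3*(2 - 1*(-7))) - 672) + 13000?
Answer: 745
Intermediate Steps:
((-13*33)*(3*(2 - 1*(-7))) - 672) + 13000 = (-1287*(2 + 7) - 672) + 13000 = (-1287*9 - 672) + 13000 = (-429*27 - 672) + 13000 = (-11583 - 672) + 13000 = -12255 + 13000 = 745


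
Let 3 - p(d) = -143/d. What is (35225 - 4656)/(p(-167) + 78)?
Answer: 729289/1912 ≈ 381.43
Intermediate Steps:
p(d) = 3 + 143/d (p(d) = 3 - (-143)/d = 3 + 143/d)
(35225 - 4656)/(p(-167) + 78) = (35225 - 4656)/((3 + 143/(-167)) + 78) = 30569/((3 + 143*(-1/167)) + 78) = 30569/((3 - 143/167) + 78) = 30569/(358/167 + 78) = 30569/(13384/167) = 30569*(167/13384) = 729289/1912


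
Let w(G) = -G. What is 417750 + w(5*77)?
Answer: 417365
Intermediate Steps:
417750 + w(5*77) = 417750 - 5*77 = 417750 - 1*385 = 417750 - 385 = 417365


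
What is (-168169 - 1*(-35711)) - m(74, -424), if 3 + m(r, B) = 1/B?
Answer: -56160919/424 ≈ -1.3246e+5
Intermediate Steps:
m(r, B) = -3 + 1/B
(-168169 - 1*(-35711)) - m(74, -424) = (-168169 - 1*(-35711)) - (-3 + 1/(-424)) = (-168169 + 35711) - (-3 - 1/424) = -132458 - 1*(-1273/424) = -132458 + 1273/424 = -56160919/424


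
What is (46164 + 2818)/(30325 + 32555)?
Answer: 24491/31440 ≈ 0.77898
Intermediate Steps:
(46164 + 2818)/(30325 + 32555) = 48982/62880 = 48982*(1/62880) = 24491/31440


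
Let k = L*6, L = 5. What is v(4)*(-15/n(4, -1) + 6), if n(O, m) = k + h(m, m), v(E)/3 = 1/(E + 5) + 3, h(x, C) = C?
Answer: 1484/29 ≈ 51.172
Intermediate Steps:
v(E) = 9 + 3/(5 + E) (v(E) = 3*(1/(E + 5) + 3) = 3*(1/(5 + E) + 3) = 3*(3 + 1/(5 + E)) = 9 + 3/(5 + E))
k = 30 (k = 5*6 = 30)
n(O, m) = 30 + m
v(4)*(-15/n(4, -1) + 6) = (3*(16 + 3*4)/(5 + 4))*(-15/(30 - 1) + 6) = (3*(16 + 12)/9)*(-15/29 + 6) = (3*(1/9)*28)*(-15*1/29 + 6) = 28*(-15/29 + 6)/3 = (28/3)*(159/29) = 1484/29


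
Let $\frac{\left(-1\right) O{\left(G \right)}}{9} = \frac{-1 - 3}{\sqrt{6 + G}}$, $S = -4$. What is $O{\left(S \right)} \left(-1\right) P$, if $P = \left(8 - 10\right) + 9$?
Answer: $- 126 \sqrt{2} \approx -178.19$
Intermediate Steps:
$O{\left(G \right)} = \frac{36}{\sqrt{6 + G}}$ ($O{\left(G \right)} = - 9 \frac{-1 - 3}{\sqrt{6 + G}} = - 9 \left(- \frac{4}{\sqrt{6 + G}}\right) = \frac{36}{\sqrt{6 + G}}$)
$P = 7$ ($P = -2 + 9 = 7$)
$O{\left(S \right)} \left(-1\right) P = \frac{36}{\sqrt{6 - 4}} \left(-1\right) 7 = \frac{36}{\sqrt{2}} \left(-1\right) 7 = 36 \frac{\sqrt{2}}{2} \left(-1\right) 7 = 18 \sqrt{2} \left(-1\right) 7 = - 18 \sqrt{2} \cdot 7 = - 126 \sqrt{2}$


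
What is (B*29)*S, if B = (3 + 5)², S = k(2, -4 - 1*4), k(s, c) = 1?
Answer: 1856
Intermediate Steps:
S = 1
B = 64 (B = 8² = 64)
(B*29)*S = (64*29)*1 = 1856*1 = 1856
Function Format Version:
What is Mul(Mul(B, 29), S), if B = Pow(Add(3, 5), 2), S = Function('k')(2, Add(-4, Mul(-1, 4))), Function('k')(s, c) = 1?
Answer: 1856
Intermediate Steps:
S = 1
B = 64 (B = Pow(8, 2) = 64)
Mul(Mul(B, 29), S) = Mul(Mul(64, 29), 1) = Mul(1856, 1) = 1856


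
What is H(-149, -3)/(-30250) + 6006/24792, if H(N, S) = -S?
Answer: 15133927/62496500 ≈ 0.24216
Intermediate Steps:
H(-149, -3)/(-30250) + 6006/24792 = -1*(-3)/(-30250) + 6006/24792 = 3*(-1/30250) + 6006*(1/24792) = -3/30250 + 1001/4132 = 15133927/62496500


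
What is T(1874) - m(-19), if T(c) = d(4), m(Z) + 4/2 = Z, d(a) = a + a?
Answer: 29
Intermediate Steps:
d(a) = 2*a
m(Z) = -2 + Z
T(c) = 8 (T(c) = 2*4 = 8)
T(1874) - m(-19) = 8 - (-2 - 19) = 8 - 1*(-21) = 8 + 21 = 29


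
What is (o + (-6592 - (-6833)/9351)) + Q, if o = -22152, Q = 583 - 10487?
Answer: -361390615/9351 ≈ -38647.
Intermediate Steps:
Q = -9904
(o + (-6592 - (-6833)/9351)) + Q = (-22152 + (-6592 - (-6833)/9351)) - 9904 = (-22152 + (-6592 - 1*(-6833/9351))) - 9904 = (-22152 + (-6592 + 6833/9351)) - 9904 = (-22152 - 61634959/9351) - 9904 = -268778311/9351 - 9904 = -361390615/9351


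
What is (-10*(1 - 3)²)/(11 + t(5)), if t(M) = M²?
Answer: -10/9 ≈ -1.1111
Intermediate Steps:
(-10*(1 - 3)²)/(11 + t(5)) = (-10*(1 - 3)²)/(11 + 5²) = (-10*(-2)²)/(11 + 25) = -10*4/36 = -40*1/36 = -10/9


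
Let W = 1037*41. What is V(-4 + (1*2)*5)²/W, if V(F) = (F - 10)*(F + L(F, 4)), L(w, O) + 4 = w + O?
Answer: 2304/42517 ≈ 0.054190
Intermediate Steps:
L(w, O) = -4 + O + w (L(w, O) = -4 + (w + O) = -4 + (O + w) = -4 + O + w)
W = 42517
V(F) = 2*F*(-10 + F) (V(F) = (F - 10)*(F + (-4 + 4 + F)) = (-10 + F)*(F + F) = (-10 + F)*(2*F) = 2*F*(-10 + F))
V(-4 + (1*2)*5)²/W = (2*(-4 + (1*2)*5)*(-10 + (-4 + (1*2)*5)))²/42517 = (2*(-4 + 2*5)*(-10 + (-4 + 2*5)))²*(1/42517) = (2*(-4 + 10)*(-10 + (-4 + 10)))²*(1/42517) = (2*6*(-10 + 6))²*(1/42517) = (2*6*(-4))²*(1/42517) = (-48)²*(1/42517) = 2304*(1/42517) = 2304/42517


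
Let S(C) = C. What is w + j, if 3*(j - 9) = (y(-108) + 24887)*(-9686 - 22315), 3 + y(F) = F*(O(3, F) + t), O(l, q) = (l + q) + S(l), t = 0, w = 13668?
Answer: -382931623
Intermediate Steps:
O(l, q) = q + 2*l (O(l, q) = (l + q) + l = q + 2*l)
y(F) = -3 + F*(6 + F) (y(F) = -3 + F*((F + 2*3) + 0) = -3 + F*((F + 6) + 0) = -3 + F*((6 + F) + 0) = -3 + F*(6 + F))
j = -382945291 (j = 9 + (((-3 - 108*(6 - 108)) + 24887)*(-9686 - 22315))/3 = 9 + (((-3 - 108*(-102)) + 24887)*(-32001))/3 = 9 + (((-3 + 11016) + 24887)*(-32001))/3 = 9 + ((11013 + 24887)*(-32001))/3 = 9 + (35900*(-32001))/3 = 9 + (1/3)*(-1148835900) = 9 - 382945300 = -382945291)
w + j = 13668 - 382945291 = -382931623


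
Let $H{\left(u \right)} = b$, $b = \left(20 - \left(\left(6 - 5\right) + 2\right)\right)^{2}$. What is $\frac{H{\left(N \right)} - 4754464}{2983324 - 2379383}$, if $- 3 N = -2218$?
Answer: $- \frac{4754175}{603941} \approx -7.8719$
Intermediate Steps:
$N = \frac{2218}{3}$ ($N = \left(- \frac{1}{3}\right) \left(-2218\right) = \frac{2218}{3} \approx 739.33$)
$b = 289$ ($b = \left(20 - \left(1 + 2\right)\right)^{2} = \left(20 - 3\right)^{2} = 17^{2} = 289$)
$H{\left(u \right)} = 289$
$\frac{H{\left(N \right)} - 4754464}{2983324 - 2379383} = \frac{289 - 4754464}{2983324 - 2379383} = - \frac{4754175}{603941}$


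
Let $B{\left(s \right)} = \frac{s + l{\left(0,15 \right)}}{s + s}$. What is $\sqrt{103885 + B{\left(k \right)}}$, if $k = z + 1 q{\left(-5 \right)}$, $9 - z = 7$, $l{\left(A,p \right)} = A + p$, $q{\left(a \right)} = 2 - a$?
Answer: $\frac{\sqrt{934977}}{3} \approx 322.31$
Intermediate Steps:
$z = 2$ ($z = 9 - 7 = 2$)
$k = 9$ ($k = 2 + 1 \left(2 - -5\right) = 2 + 1 \left(2 + 5\right) = 2 + 1 \cdot 7 = 2 + 7 = 9$)
$B{\left(s \right)} = \frac{15 + s}{2 s}$ ($B{\left(s \right)} = \frac{s + \left(0 + 15\right)}{s + s} = \frac{s + 15}{2 s} = \left(15 + s\right) \frac{1}{2 s} = \frac{15 + s}{2 s}$)
$\sqrt{103885 + B{\left(k \right)}} = \sqrt{103885 + \frac{15 + 9}{2 \cdot 9}} = \sqrt{103885 + \frac{1}{2} \cdot \frac{1}{9} \cdot 24} = \sqrt{103885 + \frac{4}{3}} = \sqrt{\frac{311659}{3}} = \frac{\sqrt{934977}}{3}$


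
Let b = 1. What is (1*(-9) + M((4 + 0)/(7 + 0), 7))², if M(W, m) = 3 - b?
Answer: 49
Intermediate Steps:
M(W, m) = 2 (M(W, m) = 3 - 1*1 = 3 - 1 = 2)
(1*(-9) + M((4 + 0)/(7 + 0), 7))² = (1*(-9) + 2)² = (-9 + 2)² = (-7)² = 49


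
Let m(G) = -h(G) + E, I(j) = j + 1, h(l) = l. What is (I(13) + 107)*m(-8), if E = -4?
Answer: 484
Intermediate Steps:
I(j) = 1 + j
m(G) = -4 - G (m(G) = -G - 4 = -4 - G)
(I(13) + 107)*m(-8) = ((1 + 13) + 107)*(-4 - 1*(-8)) = (14 + 107)*(-4 + 8) = 121*4 = 484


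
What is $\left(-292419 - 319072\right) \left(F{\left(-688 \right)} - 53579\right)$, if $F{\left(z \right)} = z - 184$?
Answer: $33296296441$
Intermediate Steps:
$F{\left(z \right)} = -184 + z$
$\left(-292419 - 319072\right) \left(F{\left(-688 \right)} - 53579\right) = \left(-292419 - 319072\right) \left(\left(-184 - 688\right) - 53579\right) = - 611491 \left(-872 - 53579\right) = \left(-611491\right) \left(-54451\right) = 33296296441$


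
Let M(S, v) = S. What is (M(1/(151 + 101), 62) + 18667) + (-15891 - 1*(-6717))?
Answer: 2392237/252 ≈ 9493.0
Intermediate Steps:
(M(1/(151 + 101), 62) + 18667) + (-15891 - 1*(-6717)) = (1/(151 + 101) + 18667) + (-15891 - 1*(-6717)) = (1/252 + 18667) + (-15891 + 6717) = (1/252 + 18667) - 9174 = 4704085/252 - 9174 = 2392237/252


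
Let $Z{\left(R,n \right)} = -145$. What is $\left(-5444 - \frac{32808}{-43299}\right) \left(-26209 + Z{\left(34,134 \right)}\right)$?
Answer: $\frac{2070431275864}{14433} \approx 1.4345 \cdot 10^{8}$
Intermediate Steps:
$\left(-5444 - \frac{32808}{-43299}\right) \left(-26209 + Z{\left(34,134 \right)}\right) = \left(-5444 - \frac{32808}{-43299}\right) \left(-26209 - 145\right) = \left(-5444 - - \frac{10936}{14433}\right) \left(-26354\right) = \left(-5444 + \frac{10936}{14433}\right) \left(-26354\right) = \left(- \frac{78562316}{14433}\right) \left(-26354\right) = \frac{2070431275864}{14433}$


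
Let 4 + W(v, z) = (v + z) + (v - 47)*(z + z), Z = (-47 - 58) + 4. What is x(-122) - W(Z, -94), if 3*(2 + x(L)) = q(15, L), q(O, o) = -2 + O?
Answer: -82868/3 ≈ -27623.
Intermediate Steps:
x(L) = 7/3 (x(L) = -2 + (-2 + 15)/3 = -2 + (⅓)*13 = -2 + 13/3 = 7/3)
Z = -101 (Z = -105 + 4 = -101)
W(v, z) = -4 + v + z + 2*z*(-47 + v) (W(v, z) = -4 + ((v + z) + (v - 47)*(z + z)) = -4 + ((v + z) + (-47 + v)*(2*z)) = -4 + ((v + z) + 2*z*(-47 + v)) = -4 + (v + z + 2*z*(-47 + v)) = -4 + v + z + 2*z*(-47 + v))
x(-122) - W(Z, -94) = 7/3 - (-4 - 101 - 93*(-94) + 2*(-101)*(-94)) = 7/3 - (-4 - 101 + 8742 + 18988) = 7/3 - 1*27625 = 7/3 - 27625 = -82868/3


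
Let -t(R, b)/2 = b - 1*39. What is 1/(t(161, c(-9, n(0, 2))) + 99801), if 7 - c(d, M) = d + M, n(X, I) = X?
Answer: 1/99847 ≈ 1.0015e-5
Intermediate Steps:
c(d, M) = 7 - M - d (c(d, M) = 7 - (d + M) = 7 - (M + d) = 7 + (-M - d) = 7 - M - d)
t(R, b) = 78 - 2*b (t(R, b) = -2*(b - 1*39) = -2*(b - 39) = -2*(-39 + b) = 78 - 2*b)
1/(t(161, c(-9, n(0, 2))) + 99801) = 1/((78 - 2*(7 - 1*0 - 1*(-9))) + 99801) = 1/((78 - 2*(7 + 0 + 9)) + 99801) = 1/((78 - 2*16) + 99801) = 1/((78 - 32) + 99801) = 1/(46 + 99801) = 1/99847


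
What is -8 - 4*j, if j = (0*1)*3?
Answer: -8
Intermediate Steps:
j = 0 (j = 0*3 = 0)
-8 - 4*j = -8 - 4*0 = -8 + 0 = -8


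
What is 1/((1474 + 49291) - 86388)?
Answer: -1/35623 ≈ -2.8072e-5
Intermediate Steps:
1/((1474 + 49291) - 86388) = 1/(50765 - 86388) = 1/(-35623) = -1/35623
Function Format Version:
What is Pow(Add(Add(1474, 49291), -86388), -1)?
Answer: Rational(-1, 35623) ≈ -2.8072e-5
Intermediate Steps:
Pow(Add(Add(1474, 49291), -86388), -1) = Pow(Add(50765, -86388), -1) = Pow(-35623, -1) = Rational(-1, 35623)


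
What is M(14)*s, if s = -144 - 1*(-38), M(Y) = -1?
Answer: 106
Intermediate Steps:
s = -106 (s = -144 + 38 = -106)
M(14)*s = -1*(-106) = 106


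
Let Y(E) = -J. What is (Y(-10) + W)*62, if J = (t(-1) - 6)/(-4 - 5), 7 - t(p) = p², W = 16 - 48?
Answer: -1984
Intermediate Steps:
W = -32
t(p) = 7 - p²
J = 0 (J = ((7 - 1*(-1)²) - 6)/(-4 - 5) = ((7 - 1*1) - 6)/(-9) = ((7 - 1) - 6)*(-⅑) = (6 - 6)*(-⅑) = 0*(-⅑) = 0)
Y(E) = 0 (Y(E) = -1*0 = 0)
(Y(-10) + W)*62 = (0 - 32)*62 = -32*62 = -1984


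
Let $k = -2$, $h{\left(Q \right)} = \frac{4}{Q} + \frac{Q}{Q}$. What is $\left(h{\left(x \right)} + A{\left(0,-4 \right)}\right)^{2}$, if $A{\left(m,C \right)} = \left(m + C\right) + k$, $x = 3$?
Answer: $\frac{121}{9} \approx 13.444$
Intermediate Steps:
$h{\left(Q \right)} = 1 + \frac{4}{Q}$ ($h{\left(Q \right)} = \frac{4}{Q} + 1 = 1 + \frac{4}{Q}$)
$A{\left(m,C \right)} = -2 + C + m$ ($A{\left(m,C \right)} = \left(m + C\right) - 2 = \left(C + m\right) - 2 = -2 + C + m$)
$\left(h{\left(x \right)} + A{\left(0,-4 \right)}\right)^{2} = \left(\frac{4 + 3}{3} - 6\right)^{2} = \left(\frac{1}{3} \cdot 7 - 6\right)^{2} = \left(\frac{7}{3} - 6\right)^{2} = \left(- \frac{11}{3}\right)^{2} = \frac{121}{9}$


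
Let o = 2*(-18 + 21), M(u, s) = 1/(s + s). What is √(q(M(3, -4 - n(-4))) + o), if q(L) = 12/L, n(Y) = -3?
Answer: 3*I*√2 ≈ 4.2426*I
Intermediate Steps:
M(u, s) = 1/(2*s)
o = 6 (o = 2*3 = 6)
√(q(M(3, -4 - n(-4))) + o) = √(12/((1/(2*(-4 - 1*(-3))))) + 6) = √(12/((1/(2*(-4 + 3)))) + 6) = √(12/(((½)/(-1))) + 6) = √(12/(((½)*(-1))) + 6) = √(12/(-½) + 6) = √(12*(-2) + 6) = √(-24 + 6) = √(-18) = 3*I*√2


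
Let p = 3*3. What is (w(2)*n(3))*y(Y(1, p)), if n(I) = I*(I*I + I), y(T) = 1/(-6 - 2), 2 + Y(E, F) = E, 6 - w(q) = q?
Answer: -18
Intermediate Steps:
p = 9
w(q) = 6 - q
Y(E, F) = -2 + E
y(T) = -⅛ (y(T) = 1/(-8) = -⅛)
n(I) = I*(I + I²) (n(I) = I*(I² + I) = I*(I + I²))
(w(2)*n(3))*y(Y(1, p)) = ((6 - 1*2)*(3²*(1 + 3)))*(-⅛) = ((6 - 2)*(9*4))*(-⅛) = (4*36)*(-⅛) = 144*(-⅛) = -18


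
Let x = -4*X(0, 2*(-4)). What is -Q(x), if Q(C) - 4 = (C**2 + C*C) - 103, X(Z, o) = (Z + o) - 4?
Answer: -4509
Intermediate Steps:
X(Z, o) = -4 + Z + o
x = 48 (x = -4*(-4 + 0 + 2*(-4)) = -4*(-4 + 0 - 8) = -4*(-12) = 48)
Q(C) = -99 + 2*C**2 (Q(C) = 4 + ((C**2 + C*C) - 103) = 4 + ((C**2 + C**2) - 103) = 4 + (2*C**2 - 103) = 4 + (-103 + 2*C**2) = -99 + 2*C**2)
-Q(x) = -(-99 + 2*48**2) = -(-99 + 2*2304) = -(-99 + 4608) = -1*4509 = -4509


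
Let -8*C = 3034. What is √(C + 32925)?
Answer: √130183/2 ≈ 180.40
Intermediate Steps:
C = -1517/4 (C = -⅛*3034 = -1517/4 ≈ -379.25)
√(C + 32925) = √(-1517/4 + 32925) = √(130183/4) = √130183/2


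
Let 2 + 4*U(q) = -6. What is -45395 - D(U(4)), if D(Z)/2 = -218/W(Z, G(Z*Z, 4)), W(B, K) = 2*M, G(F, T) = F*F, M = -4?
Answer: -90899/2 ≈ -45450.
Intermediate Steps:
U(q) = -2 (U(q) = -1/2 + (1/4)*(-6) = -1/2 - 3/2 = -2)
G(F, T) = F**2
W(B, K) = -8 (W(B, K) = 2*(-4) = -8)
D(Z) = 109/2 (D(Z) = 2*(-218/(-8)) = 2*(-218*(-1/8)) = 2*(109/4) = 109/2)
-45395 - D(U(4)) = -45395 - 1*109/2 = -45395 - 109/2 = -90899/2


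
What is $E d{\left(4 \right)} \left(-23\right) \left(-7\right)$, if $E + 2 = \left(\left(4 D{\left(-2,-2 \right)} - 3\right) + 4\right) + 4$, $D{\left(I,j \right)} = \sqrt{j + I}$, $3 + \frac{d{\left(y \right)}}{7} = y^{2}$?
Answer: $43953 + 117208 i \approx 43953.0 + 1.1721 \cdot 10^{5} i$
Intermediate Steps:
$d{\left(y \right)} = -21 + 7 y^{2}$
$D{\left(I,j \right)} = \sqrt{I + j}$
$E = 3 + 8 i$ ($E = -2 + \left(\left(\left(4 \sqrt{-2 - 2} - 3\right) + 4\right) + 4\right) = -2 + \left(\left(\left(4 \sqrt{-4} - 3\right) + 4\right) + 4\right) = -2 + \left(\left(\left(4 \cdot 2 i - 3\right) + 4\right) + 4\right) = -2 + \left(\left(\left(8 i - 3\right) + 4\right) + 4\right) = -2 + \left(\left(\left(-3 + 8 i\right) + 4\right) + 4\right) = -2 + \left(\left(1 + 8 i\right) + 4\right) = -2 + \left(5 + 8 i\right) = 3 + 8 i \approx 3.0 + 8.0 i$)
$E d{\left(4 \right)} \left(-23\right) \left(-7\right) = \left(3 + 8 i\right) \left(-21 + 7 \cdot 4^{2}\right) \left(-23\right) \left(-7\right) = \left(3 + 8 i\right) \left(-21 + 7 \cdot 16\right) \left(-23\right) \left(-7\right) = \left(3 + 8 i\right) \left(-21 + 112\right) \left(-23\right) \left(-7\right) = \left(3 + 8 i\right) 91 \left(-23\right) \left(-7\right) = \left(3 + 8 i\right) \left(\left(-2093\right) \left(-7\right)\right) = \left(3 + 8 i\right) 14651 = 43953 + 117208 i$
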